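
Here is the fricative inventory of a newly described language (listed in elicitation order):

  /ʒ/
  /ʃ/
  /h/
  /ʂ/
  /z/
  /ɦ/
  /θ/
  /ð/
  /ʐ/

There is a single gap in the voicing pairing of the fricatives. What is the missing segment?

place of articulation  voiceless  voiced  
dental            θ         ð       
alveolar          —         z       
postalveolar      ʃ         ʒ       
retroflex         ʂ         ʐ       
glottal           h         ɦ       
The alveolar row has no voiceless member, so the gap is the voiceless alveolar fricative /s/.

/s/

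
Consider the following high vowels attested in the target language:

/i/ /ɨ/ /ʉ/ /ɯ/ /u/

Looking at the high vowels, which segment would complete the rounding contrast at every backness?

/y/

front: unrounded /i/, rounded —.
central: unrounded /ɨ/, rounded /ʉ/.
back: unrounded /ɯ/, rounded /u/.
The front row has no rounded member, so the gap is the front rounded vowel /y/.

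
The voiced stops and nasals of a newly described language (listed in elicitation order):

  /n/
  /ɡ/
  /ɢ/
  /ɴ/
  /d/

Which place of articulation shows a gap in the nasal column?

velar

alveolar: oral stop /d/, nasal /n/.
velar: oral stop /ɡ/, nasal —.
uvular: oral stop /ɢ/, nasal /ɴ/.
Every place of articulation has a nasal member except velar, where /ŋ/ would be expected.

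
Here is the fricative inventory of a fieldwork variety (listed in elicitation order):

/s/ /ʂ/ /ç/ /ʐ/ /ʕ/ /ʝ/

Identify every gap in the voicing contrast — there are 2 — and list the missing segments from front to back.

place of articulation  voiceless  voiced  
alveolar          s         —       
retroflex         ʂ         ʐ       
palatal           ç         ʝ       
pharyngeal        —         ʕ       
Gaps, from front to back: alveolar lacks voiced (/z/); pharyngeal lacks voiceless (/ħ/).

/z/, /ħ/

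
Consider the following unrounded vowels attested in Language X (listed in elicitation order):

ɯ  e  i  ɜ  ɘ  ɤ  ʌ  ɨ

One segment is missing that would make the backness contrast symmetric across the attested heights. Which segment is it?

/ɛ/

height            front     central   back    
high              i         ɨ         ɯ       
high-mid          e         ɘ         ɤ       
low-mid           —         ɜ         ʌ       
The low-mid row has no front member, so the gap is the low-mid front unrounded vowel /ɛ/.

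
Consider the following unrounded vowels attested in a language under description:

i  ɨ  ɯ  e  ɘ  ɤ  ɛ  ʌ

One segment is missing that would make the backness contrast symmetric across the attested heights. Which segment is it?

/ɜ/

height            front     central   back    
high              i         ɨ         ɯ       
high-mid          e         ɘ         ɤ       
low-mid           ɛ         —         ʌ       
The low-mid row has no central member, so the gap is the low-mid central unrounded vowel /ɜ/.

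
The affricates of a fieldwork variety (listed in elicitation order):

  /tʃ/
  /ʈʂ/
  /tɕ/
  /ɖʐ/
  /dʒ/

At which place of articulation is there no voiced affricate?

postalveolar: voiceless /tʃ/, voiced /dʒ/.
retroflex: voiceless /ʈʂ/, voiced /ɖʐ/.
alveolo-palatal: voiceless /tɕ/, voiced —.
Every place of articulation has a voiced member except alveolo-palatal, where /dʑ/ would be expected.

alveolo-palatal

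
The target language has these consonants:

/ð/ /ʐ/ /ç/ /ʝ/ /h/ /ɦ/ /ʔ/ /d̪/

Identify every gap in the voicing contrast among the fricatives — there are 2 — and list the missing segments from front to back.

dental: voiceless —, voiced /ð/.
retroflex: voiceless —, voiced /ʐ/.
palatal: voiceless /ç/, voiced /ʝ/.
glottal: voiceless /h/, voiced /ɦ/.
Gaps, from front to back: dental lacks voiceless (/θ/); retroflex lacks voiceless (/ʂ/).

/θ/, /ʂ/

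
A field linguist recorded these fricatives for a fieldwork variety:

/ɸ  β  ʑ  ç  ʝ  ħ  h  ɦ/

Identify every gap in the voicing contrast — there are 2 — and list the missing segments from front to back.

bilabial: voiceless /ɸ/, voiced /β/.
alveolo-palatal: voiceless —, voiced /ʑ/.
palatal: voiceless /ç/, voiced /ʝ/.
pharyngeal: voiceless /ħ/, voiced —.
glottal: voiceless /h/, voiced /ɦ/.
Gaps, from front to back: alveolo-palatal lacks voiceless (/ɕ/); pharyngeal lacks voiced (/ʕ/).

/ɕ/, /ʕ/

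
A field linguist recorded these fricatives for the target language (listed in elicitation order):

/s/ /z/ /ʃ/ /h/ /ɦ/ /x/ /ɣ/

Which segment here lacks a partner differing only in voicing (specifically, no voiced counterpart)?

/ʃ/

Alveolar: /s/ ~ /z/
Velar: /x/ ~ /ɣ/
Glottal: /h/ ~ /ɦ/
Postalveolar: only /ʃ/ (voiceless); no voiced partner.
So /ʃ/ is the unpaired segment.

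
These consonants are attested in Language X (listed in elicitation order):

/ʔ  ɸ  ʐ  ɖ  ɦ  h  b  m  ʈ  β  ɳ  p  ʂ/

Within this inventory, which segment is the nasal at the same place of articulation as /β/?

/β/ is a voiced bilabial fricative.
The nasal at the same place is a bilabial nasal — in this inventory, /m/.

/m/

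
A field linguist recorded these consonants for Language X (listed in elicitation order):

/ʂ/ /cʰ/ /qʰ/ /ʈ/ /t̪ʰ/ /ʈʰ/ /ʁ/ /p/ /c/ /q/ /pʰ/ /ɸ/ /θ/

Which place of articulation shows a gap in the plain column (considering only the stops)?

dental

Plain: /p/ (bilabial), /ʈ/ (retroflex), /c/ (palatal), /q/ (uvular).
Aspirated: /pʰ/ (bilabial), /t̪ʰ/ (dental), /ʈʰ/ (retroflex), /cʰ/ (palatal), /qʰ/ (uvular).
Every place of articulation has a plain member except dental, where /t̪/ would be expected.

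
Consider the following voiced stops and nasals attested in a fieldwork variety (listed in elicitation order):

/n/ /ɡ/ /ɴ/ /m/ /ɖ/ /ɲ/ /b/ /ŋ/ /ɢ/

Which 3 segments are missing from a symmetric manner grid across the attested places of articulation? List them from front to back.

bilabial: oral stop /b/, nasal /m/.
alveolar: oral stop —, nasal /n/.
retroflex: oral stop /ɖ/, nasal —.
palatal: oral stop —, nasal /ɲ/.
velar: oral stop /ɡ/, nasal /ŋ/.
uvular: oral stop /ɢ/, nasal /ɴ/.
Gaps, from front to back: alveolar lacks oral stop (/d/); retroflex lacks nasal (/ɳ/); palatal lacks oral stop (/ɟ/).

/d/, /ɳ/, /ɟ/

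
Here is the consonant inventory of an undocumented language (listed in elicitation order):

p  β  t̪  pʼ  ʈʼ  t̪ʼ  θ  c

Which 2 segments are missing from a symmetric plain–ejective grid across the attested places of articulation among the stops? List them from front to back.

/ʈ/, /cʼ/

Plain: /p/ (bilabial), /t̪/ (dental), /c/ (palatal).
Ejective: /pʼ/ (bilabial), /t̪ʼ/ (dental), /ʈʼ/ (retroflex).
Gaps, from front to back: retroflex lacks plain (/ʈ/); palatal lacks ejective (/cʼ/).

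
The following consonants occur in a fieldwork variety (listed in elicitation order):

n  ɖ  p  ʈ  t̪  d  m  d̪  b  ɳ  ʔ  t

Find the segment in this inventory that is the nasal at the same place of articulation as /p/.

/m/

/p/ is a voiceless bilabial stop.
The nasal at the same place is a bilabial nasal — in this inventory, /m/.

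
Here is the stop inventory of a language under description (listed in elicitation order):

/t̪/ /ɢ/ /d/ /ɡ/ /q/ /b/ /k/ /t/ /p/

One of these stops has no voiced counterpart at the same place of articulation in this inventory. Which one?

/t̪/

Bilabial: /p/ ~ /b/
Alveolar: /t/ ~ /d/
Velar: /k/ ~ /ɡ/
Uvular: /q/ ~ /ɢ/
Dental: only /t̪/ (voiceless); no voiced partner.
So /t̪/ is the unpaired segment.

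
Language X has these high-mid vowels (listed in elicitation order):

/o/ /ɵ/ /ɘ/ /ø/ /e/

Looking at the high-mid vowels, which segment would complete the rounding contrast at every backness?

/ɤ/

Unrounded: /e/ (front), /ɘ/ (central).
Rounded: /ø/ (front), /ɵ/ (central), /o/ (back).
The back row has no unrounded member, so the gap is the back unrounded vowel /ɤ/.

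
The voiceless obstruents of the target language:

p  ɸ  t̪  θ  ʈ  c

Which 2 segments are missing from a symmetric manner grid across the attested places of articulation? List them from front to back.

/ʂ/, /ç/

Stop: /p/ (bilabial), /t̪/ (dental), /ʈ/ (retroflex), /c/ (palatal).
Fricative: /ɸ/ (bilabial), /θ/ (dental).
Gaps, from front to back: retroflex lacks fricative (/ʂ/); palatal lacks fricative (/ç/).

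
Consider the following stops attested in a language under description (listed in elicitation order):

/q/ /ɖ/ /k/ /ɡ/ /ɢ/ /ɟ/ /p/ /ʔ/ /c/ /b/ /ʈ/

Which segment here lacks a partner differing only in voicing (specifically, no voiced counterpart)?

Bilabial: /p/ ~ /b/
Retroflex: /ʈ/ ~ /ɖ/
Palatal: /c/ ~ /ɟ/
Velar: /k/ ~ /ɡ/
Uvular: /q/ ~ /ɢ/
Glottal: only /ʔ/ (voiceless); no voiced partner.
So /ʔ/ is the unpaired segment.

/ʔ/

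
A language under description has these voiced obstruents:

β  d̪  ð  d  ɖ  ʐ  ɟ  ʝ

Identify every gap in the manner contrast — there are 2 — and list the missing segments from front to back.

place of articulation  stop      fricative
bilabial          —         β       
dental            d̪        ð       
alveolar          d         —       
retroflex         ɖ         ʐ       
palatal           ɟ         ʝ       
Gaps, from front to back: bilabial lacks stop (/b/); alveolar lacks fricative (/z/).

/b/, /z/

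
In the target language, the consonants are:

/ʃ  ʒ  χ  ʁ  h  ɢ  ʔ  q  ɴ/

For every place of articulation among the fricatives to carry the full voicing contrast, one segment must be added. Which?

/ɦ/

postalveolar: voiceless /ʃ/, voiced /ʒ/.
uvular: voiceless /χ/, voiced /ʁ/.
glottal: voiceless /h/, voiced —.
The glottal row has no voiced member, so the gap is the voiced glottal fricative /ɦ/.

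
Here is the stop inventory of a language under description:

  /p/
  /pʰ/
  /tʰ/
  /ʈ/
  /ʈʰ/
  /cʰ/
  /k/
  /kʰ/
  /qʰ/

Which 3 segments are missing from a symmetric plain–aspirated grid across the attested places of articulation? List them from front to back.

/t/, /c/, /q/

place of articulation  plain     aspirated
bilabial          p         pʰ      
alveolar          —         tʰ      
retroflex         ʈ         ʈʰ      
palatal           —         cʰ      
velar             k         kʰ      
uvular            —         qʰ      
Gaps, from front to back: alveolar lacks plain (/t/); palatal lacks plain (/c/); uvular lacks plain (/q/).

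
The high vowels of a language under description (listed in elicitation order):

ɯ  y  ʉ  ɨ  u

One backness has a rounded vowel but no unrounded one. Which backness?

Unrounded: /ɨ/ (central), /ɯ/ (back).
Rounded: /y/ (front), /ʉ/ (central), /u/ (back).
Every backness has an unrounded member except front, where /i/ would be expected.

front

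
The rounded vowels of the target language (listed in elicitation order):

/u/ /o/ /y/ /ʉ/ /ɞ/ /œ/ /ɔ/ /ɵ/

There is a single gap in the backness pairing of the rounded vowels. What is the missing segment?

height            front     central   back    
high              y         ʉ         u       
high-mid          —         ɵ         o       
low-mid           œ         ɞ         ɔ       
The high-mid row has no front member, so the gap is the high-mid front rounded vowel /ø/.

/ø/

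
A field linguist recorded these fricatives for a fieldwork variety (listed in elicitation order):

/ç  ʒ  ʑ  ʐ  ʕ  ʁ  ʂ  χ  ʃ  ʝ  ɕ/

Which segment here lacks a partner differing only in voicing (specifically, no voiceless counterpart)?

Postalveolar: /ʃ/ ~ /ʒ/
Retroflex: /ʂ/ ~ /ʐ/
Alveolo-palatal: /ɕ/ ~ /ʑ/
Palatal: /ç/ ~ /ʝ/
Uvular: /χ/ ~ /ʁ/
Pharyngeal: only /ʕ/ (voiced); no voiceless partner.
So /ʕ/ is the unpaired segment.

/ʕ/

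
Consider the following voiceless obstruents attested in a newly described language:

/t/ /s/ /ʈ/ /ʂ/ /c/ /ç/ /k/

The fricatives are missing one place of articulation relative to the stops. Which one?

place of articulation  stop      fricative
alveolar          t         s       
retroflex         ʈ         ʂ       
palatal           c         ç       
velar             k         —       
Every place of articulation has a fricative member except velar, where /x/ would be expected.

velar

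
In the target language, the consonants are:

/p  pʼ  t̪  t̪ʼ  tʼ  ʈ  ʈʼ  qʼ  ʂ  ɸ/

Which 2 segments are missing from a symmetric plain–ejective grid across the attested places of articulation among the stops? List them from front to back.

place of articulation  plain     ejective
bilabial          p         pʼ      
dental            t̪        t̪ʼ     
alveolar          —         tʼ      
retroflex         ʈ         ʈʼ      
uvular            —         qʼ      
Gaps, from front to back: alveolar lacks plain (/t/); uvular lacks plain (/q/).

/t/, /q/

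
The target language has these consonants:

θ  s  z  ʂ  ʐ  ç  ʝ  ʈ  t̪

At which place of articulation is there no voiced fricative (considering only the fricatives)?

Voiceless: /θ/ (dental), /s/ (alveolar), /ʂ/ (retroflex), /ç/ (palatal).
Voiced: /z/ (alveolar), /ʐ/ (retroflex), /ʝ/ (palatal).
Every place of articulation has a voiced member except dental, where /ð/ would be expected.

dental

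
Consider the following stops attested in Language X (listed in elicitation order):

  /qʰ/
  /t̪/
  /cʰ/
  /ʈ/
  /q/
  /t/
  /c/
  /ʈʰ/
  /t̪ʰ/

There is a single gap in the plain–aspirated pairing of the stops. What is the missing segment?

/tʰ/

place of articulation  plain     aspirated
dental            t̪        t̪ʰ     
alveolar          t         —       
retroflex         ʈ         ʈʰ      
palatal           c         cʰ      
uvular            q         qʰ      
The alveolar row has no aspirated member, so the gap is the aspirated alveolar stop /tʰ/.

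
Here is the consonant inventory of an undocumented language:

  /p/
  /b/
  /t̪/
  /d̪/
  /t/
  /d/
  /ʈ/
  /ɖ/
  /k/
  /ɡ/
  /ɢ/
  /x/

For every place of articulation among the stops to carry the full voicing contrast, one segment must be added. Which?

/q/

bilabial: voiceless /p/, voiced /b/.
dental: voiceless /t̪/, voiced /d̪/.
alveolar: voiceless /t/, voiced /d/.
retroflex: voiceless /ʈ/, voiced /ɖ/.
velar: voiceless /k/, voiced /ɡ/.
uvular: voiceless —, voiced /ɢ/.
The uvular row has no voiceless member, so the gap is the voiceless uvular stop /q/.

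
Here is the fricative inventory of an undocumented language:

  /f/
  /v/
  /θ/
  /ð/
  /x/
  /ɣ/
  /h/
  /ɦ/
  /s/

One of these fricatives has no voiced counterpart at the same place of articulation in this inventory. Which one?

Labiodental: /f/ ~ /v/
Dental: /θ/ ~ /ð/
Velar: /x/ ~ /ɣ/
Glottal: /h/ ~ /ɦ/
Alveolar: only /s/ (voiceless); no voiced partner.
So /s/ is the unpaired segment.

/s/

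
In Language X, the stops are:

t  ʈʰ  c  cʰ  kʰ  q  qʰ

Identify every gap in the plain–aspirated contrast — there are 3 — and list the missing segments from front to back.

/tʰ/, /ʈ/, /k/

place of articulation  plain     aspirated
alveolar          t         —       
retroflex         —         ʈʰ      
palatal           c         cʰ      
velar             —         kʰ      
uvular            q         qʰ      
Gaps, from front to back: alveolar lacks aspirated (/tʰ/); retroflex lacks plain (/ʈ/); velar lacks plain (/k/).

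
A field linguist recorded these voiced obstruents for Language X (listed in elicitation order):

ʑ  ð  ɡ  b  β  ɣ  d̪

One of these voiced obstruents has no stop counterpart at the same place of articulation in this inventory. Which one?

/ʑ/

Bilabial: /b/ ~ /β/
Dental: /d̪/ ~ /ð/
Velar: /ɡ/ ~ /ɣ/
Alveolo-palatal: only /ʑ/ (fricative); no stop partner.
So /ʑ/ is the unpaired segment.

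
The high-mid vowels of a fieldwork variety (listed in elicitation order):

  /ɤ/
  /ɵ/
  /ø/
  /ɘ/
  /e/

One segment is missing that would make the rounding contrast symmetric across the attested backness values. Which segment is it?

/o/

Unrounded: /e/ (front), /ɘ/ (central), /ɤ/ (back).
Rounded: /ø/ (front), /ɵ/ (central).
The back row has no rounded member, so the gap is the back rounded vowel /o/.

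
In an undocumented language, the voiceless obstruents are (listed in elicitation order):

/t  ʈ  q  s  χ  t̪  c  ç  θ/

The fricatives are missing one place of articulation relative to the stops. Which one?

dental: stop /t̪/, fricative /θ/.
alveolar: stop /t/, fricative /s/.
retroflex: stop /ʈ/, fricative —.
palatal: stop /c/, fricative /ç/.
uvular: stop /q/, fricative /χ/.
Every place of articulation has a fricative member except retroflex, where /ʂ/ would be expected.

retroflex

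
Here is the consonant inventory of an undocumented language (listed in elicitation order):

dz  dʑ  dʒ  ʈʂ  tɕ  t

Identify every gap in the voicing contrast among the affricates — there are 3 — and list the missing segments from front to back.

alveolar: voiceless —, voiced /dz/.
postalveolar: voiceless —, voiced /dʒ/.
retroflex: voiceless /ʈʂ/, voiced —.
alveolo-palatal: voiceless /tɕ/, voiced /dʑ/.
Gaps, from front to back: alveolar lacks voiceless (/ts/); postalveolar lacks voiceless (/tʃ/); retroflex lacks voiced (/ɖʐ/).

/ts/, /tʃ/, /ɖʐ/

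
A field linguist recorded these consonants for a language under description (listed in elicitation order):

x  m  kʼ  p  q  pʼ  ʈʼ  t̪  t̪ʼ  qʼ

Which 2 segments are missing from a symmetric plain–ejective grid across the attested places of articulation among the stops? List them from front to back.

/ʈ/, /k/

place of articulation  plain     ejective
bilabial          p         pʼ      
dental            t̪        t̪ʼ     
retroflex         —         ʈʼ      
velar             —         kʼ      
uvular            q         qʼ      
Gaps, from front to back: retroflex lacks plain (/ʈ/); velar lacks plain (/k/).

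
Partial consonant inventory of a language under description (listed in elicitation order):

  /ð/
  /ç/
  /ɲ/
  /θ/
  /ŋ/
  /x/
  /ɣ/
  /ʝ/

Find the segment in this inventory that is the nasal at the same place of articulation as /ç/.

/ç/ is a voiceless palatal fricative.
The nasal at the same place is a palatal nasal — in this inventory, /ɲ/.

/ɲ/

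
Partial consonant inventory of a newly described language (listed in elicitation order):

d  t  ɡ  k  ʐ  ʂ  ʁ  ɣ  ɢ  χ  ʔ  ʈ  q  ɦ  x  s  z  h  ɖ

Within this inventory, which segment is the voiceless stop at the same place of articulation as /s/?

/t/

/s/ is a voiceless alveolar fricative.
The voiceless stop at the same place is a voiceless alveolar stop — in this inventory, /t/.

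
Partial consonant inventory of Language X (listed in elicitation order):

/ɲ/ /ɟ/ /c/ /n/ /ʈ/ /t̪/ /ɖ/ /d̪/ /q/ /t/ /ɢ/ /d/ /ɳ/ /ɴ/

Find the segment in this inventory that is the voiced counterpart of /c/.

/ɟ/

/c/ is a voiceless palatal stop.
The voiced counterpart is a voiced palatal stop — in this inventory, /ɟ/.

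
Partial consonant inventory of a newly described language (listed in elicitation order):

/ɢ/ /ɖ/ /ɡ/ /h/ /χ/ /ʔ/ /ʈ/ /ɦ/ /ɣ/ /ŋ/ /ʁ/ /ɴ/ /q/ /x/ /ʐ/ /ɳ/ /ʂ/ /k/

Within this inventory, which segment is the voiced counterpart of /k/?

/k/ is a voiceless velar stop.
The voiced counterpart is a voiced velar stop — in this inventory, /ɡ/.

/ɡ/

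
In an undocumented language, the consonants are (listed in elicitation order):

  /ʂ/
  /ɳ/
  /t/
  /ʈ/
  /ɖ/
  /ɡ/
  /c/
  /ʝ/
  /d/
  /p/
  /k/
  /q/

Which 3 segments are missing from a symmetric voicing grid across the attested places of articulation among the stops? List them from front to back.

Voiceless: /p/ (bilabial), /t/ (alveolar), /ʈ/ (retroflex), /c/ (palatal), /k/ (velar), /q/ (uvular).
Voiced: /d/ (alveolar), /ɖ/ (retroflex), /ɡ/ (velar).
Gaps, from front to back: bilabial lacks voiced (/b/); palatal lacks voiced (/ɟ/); uvular lacks voiced (/ɢ/).

/b/, /ɟ/, /ɢ/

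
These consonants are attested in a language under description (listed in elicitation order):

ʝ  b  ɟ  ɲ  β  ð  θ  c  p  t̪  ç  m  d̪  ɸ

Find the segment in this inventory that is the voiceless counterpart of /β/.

/ɸ/

/β/ is a voiced bilabial fricative.
The voiceless counterpart is a voiceless bilabial fricative — in this inventory, /ɸ/.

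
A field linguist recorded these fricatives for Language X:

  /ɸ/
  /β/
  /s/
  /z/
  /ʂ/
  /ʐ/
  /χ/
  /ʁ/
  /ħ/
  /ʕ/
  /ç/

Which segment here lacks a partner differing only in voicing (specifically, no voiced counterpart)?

Bilabial: /ɸ/ ~ /β/
Alveolar: /s/ ~ /z/
Retroflex: /ʂ/ ~ /ʐ/
Uvular: /χ/ ~ /ʁ/
Pharyngeal: /ħ/ ~ /ʕ/
Palatal: only /ç/ (voiceless); no voiced partner.
So /ç/ is the unpaired segment.

/ç/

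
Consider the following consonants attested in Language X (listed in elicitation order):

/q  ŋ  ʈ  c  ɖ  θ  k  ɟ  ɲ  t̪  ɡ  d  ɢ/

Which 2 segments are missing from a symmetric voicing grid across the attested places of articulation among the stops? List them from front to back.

/d̪/, /t/

place of articulation  voiceless  voiced  
dental            t̪        —       
alveolar          —         d       
retroflex         ʈ         ɖ       
palatal           c         ɟ       
velar             k         ɡ       
uvular            q         ɢ       
Gaps, from front to back: dental lacks voiced (/d̪/); alveolar lacks voiceless (/t/).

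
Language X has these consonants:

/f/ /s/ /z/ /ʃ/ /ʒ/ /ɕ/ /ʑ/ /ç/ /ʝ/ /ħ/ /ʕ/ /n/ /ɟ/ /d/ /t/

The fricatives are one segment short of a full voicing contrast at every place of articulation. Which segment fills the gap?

labiodental: voiceless /f/, voiced —.
alveolar: voiceless /s/, voiced /z/.
postalveolar: voiceless /ʃ/, voiced /ʒ/.
alveolo-palatal: voiceless /ɕ/, voiced /ʑ/.
palatal: voiceless /ç/, voiced /ʝ/.
pharyngeal: voiceless /ħ/, voiced /ʕ/.
The labiodental row has no voiced member, so the gap is the voiced labiodental fricative /v/.

/v/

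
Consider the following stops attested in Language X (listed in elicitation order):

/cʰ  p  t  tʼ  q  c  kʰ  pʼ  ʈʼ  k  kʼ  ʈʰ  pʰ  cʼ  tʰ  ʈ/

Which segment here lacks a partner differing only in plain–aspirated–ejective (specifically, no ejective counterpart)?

/q/

Bilabial: /p/ ~ /pʰ/ ~ /pʼ/
Alveolar: /t/ ~ /tʰ/ ~ /tʼ/
Retroflex: /ʈ/ ~ /ʈʰ/ ~ /ʈʼ/
Palatal: /c/ ~ /cʰ/ ~ /cʼ/
Velar: /k/ ~ /kʰ/ ~ /kʼ/
Uvular: only /q/ (plain); no ejective partner.
So /q/ is the unpaired segment.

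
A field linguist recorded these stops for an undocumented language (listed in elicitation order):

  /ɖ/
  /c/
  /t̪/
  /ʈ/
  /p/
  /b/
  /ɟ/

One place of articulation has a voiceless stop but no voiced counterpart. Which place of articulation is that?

dental

Voiceless: /p/ (bilabial), /t̪/ (dental), /ʈ/ (retroflex), /c/ (palatal).
Voiced: /b/ (bilabial), /ɖ/ (retroflex), /ɟ/ (palatal).
Every place of articulation has a voiced member except dental, where /d̪/ would be expected.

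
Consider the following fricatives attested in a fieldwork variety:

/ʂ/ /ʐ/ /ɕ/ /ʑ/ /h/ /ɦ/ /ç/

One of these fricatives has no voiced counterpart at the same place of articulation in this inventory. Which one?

/ç/

Retroflex: /ʂ/ ~ /ʐ/
Alveolo-palatal: /ɕ/ ~ /ʑ/
Glottal: /h/ ~ /ɦ/
Palatal: only /ç/ (voiceless); no voiced partner.
So /ç/ is the unpaired segment.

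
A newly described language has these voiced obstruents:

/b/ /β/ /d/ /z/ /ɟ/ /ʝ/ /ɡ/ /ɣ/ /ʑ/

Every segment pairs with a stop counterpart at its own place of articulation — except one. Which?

Bilabial: /b/ ~ /β/
Alveolar: /d/ ~ /z/
Palatal: /ɟ/ ~ /ʝ/
Velar: /ɡ/ ~ /ɣ/
Alveolo-palatal: only /ʑ/ (fricative); no stop partner.
So /ʑ/ is the unpaired segment.

/ʑ/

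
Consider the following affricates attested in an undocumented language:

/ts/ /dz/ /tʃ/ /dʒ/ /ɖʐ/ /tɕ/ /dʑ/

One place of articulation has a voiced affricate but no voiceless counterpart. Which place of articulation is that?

place of articulation  voiceless  voiced  
alveolar          ts        dz      
postalveolar      tʃ        dʒ      
retroflex         —         ɖʐ      
alveolo-palatal   tɕ        dʑ      
Every place of articulation has a voiceless member except retroflex, where /ʈʂ/ would be expected.

retroflex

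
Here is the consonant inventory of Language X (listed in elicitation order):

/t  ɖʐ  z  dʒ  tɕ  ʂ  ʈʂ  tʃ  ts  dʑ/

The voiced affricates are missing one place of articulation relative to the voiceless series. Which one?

Voiceless: /ts/ (alveolar), /tʃ/ (postalveolar), /ʈʂ/ (retroflex), /tɕ/ (alveolo-palatal).
Voiced: /dʒ/ (postalveolar), /ɖʐ/ (retroflex), /dʑ/ (alveolo-palatal).
Every place of articulation has a voiced member except alveolar, where /dz/ would be expected.

alveolar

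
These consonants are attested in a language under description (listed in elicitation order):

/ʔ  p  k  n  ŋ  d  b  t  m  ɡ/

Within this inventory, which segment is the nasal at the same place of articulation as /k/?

/ŋ/

/k/ is a voiceless velar stop.
The nasal at the same place is a velar nasal — in this inventory, /ŋ/.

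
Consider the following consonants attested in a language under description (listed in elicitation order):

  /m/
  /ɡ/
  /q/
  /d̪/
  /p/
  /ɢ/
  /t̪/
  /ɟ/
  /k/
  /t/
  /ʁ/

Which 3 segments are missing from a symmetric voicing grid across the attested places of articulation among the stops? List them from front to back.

Voiceless: /p/ (bilabial), /t̪/ (dental), /t/ (alveolar), /k/ (velar), /q/ (uvular).
Voiced: /d̪/ (dental), /ɟ/ (palatal), /ɡ/ (velar), /ɢ/ (uvular).
Gaps, from front to back: bilabial lacks voiced (/b/); alveolar lacks voiced (/d/); palatal lacks voiceless (/c/).

/b/, /d/, /c/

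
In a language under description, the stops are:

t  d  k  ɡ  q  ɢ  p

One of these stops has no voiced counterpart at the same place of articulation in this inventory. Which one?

/p/

Alveolar: /t/ ~ /d/
Velar: /k/ ~ /ɡ/
Uvular: /q/ ~ /ɢ/
Bilabial: only /p/ (voiceless); no voiced partner.
So /p/ is the unpaired segment.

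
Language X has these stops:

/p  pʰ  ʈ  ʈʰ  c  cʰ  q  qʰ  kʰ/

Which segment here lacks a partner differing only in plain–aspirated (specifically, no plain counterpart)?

/kʰ/

Bilabial: /p/ ~ /pʰ/
Retroflex: /ʈ/ ~ /ʈʰ/
Palatal: /c/ ~ /cʰ/
Uvular: /q/ ~ /qʰ/
Velar: only /kʰ/ (aspirated); no plain partner.
So /kʰ/ is the unpaired segment.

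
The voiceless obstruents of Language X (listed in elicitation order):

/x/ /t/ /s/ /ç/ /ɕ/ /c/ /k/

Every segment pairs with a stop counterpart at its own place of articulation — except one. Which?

Alveolar: /t/ ~ /s/
Palatal: /c/ ~ /ç/
Velar: /k/ ~ /x/
Alveolo-palatal: only /ɕ/ (fricative); no stop partner.
So /ɕ/ is the unpaired segment.

/ɕ/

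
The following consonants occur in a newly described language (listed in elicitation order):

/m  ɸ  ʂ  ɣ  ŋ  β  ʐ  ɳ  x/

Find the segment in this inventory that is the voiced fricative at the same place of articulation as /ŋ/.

/ɣ/

/ŋ/ is a velar nasal.
The voiced fricative at the same place is a voiced velar fricative — in this inventory, /ɣ/.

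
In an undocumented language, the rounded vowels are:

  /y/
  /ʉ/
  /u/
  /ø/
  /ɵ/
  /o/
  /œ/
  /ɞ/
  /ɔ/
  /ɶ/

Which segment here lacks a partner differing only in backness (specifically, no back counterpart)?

High: /y/ ~ /ʉ/ ~ /u/
High-mid: /ø/ ~ /ɵ/ ~ /o/
Low-mid: /œ/ ~ /ɞ/ ~ /ɔ/
Low: only /ɶ/ (front); no back partner.
So /ɶ/ is the unpaired segment.

/ɶ/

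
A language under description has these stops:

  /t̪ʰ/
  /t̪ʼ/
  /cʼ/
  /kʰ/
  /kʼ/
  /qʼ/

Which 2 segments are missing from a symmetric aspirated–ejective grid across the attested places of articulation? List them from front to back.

/cʰ/, /qʰ/

dental: aspirated /t̪ʰ/, ejective /t̪ʼ/.
palatal: aspirated —, ejective /cʼ/.
velar: aspirated /kʰ/, ejective /kʼ/.
uvular: aspirated —, ejective /qʼ/.
Gaps, from front to back: palatal lacks aspirated (/cʰ/); uvular lacks aspirated (/qʰ/).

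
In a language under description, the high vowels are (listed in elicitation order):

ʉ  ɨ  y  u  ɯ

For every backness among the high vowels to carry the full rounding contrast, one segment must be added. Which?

backness          unrounded  rounded 
front             —         y       
central           ɨ         ʉ       
back              ɯ         u       
The front row has no unrounded member, so the gap is the front unrounded vowel /i/.

/i/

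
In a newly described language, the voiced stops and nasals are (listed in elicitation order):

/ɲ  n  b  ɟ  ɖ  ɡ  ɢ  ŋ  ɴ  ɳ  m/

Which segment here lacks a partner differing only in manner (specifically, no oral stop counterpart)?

Bilabial: /b/ ~ /m/
Retroflex: /ɖ/ ~ /ɳ/
Palatal: /ɟ/ ~ /ɲ/
Velar: /ɡ/ ~ /ŋ/
Uvular: /ɢ/ ~ /ɴ/
Alveolar: only /n/ (nasal); no oral stop partner.
So /n/ is the unpaired segment.

/n/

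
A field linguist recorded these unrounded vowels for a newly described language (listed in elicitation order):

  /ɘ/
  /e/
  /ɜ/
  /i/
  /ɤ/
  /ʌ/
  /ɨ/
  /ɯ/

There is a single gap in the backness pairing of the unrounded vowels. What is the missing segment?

/ɛ/

height            front     central   back    
high              i         ɨ         ɯ       
high-mid          e         ɘ         ɤ       
low-mid           —         ɜ         ʌ       
The low-mid row has no front member, so the gap is the low-mid front unrounded vowel /ɛ/.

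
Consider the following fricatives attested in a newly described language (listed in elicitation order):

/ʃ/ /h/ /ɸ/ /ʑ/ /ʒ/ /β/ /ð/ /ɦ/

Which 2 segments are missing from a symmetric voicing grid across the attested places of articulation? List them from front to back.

place of articulation  voiceless  voiced  
bilabial          ɸ         β       
dental            —         ð       
postalveolar      ʃ         ʒ       
alveolo-palatal   —         ʑ       
glottal           h         ɦ       
Gaps, from front to back: dental lacks voiceless (/θ/); alveolo-palatal lacks voiceless (/ɕ/).

/θ/, /ɕ/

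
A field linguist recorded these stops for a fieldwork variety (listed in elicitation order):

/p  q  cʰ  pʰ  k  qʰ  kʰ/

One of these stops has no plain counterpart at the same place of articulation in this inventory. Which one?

Bilabial: /p/ ~ /pʰ/
Velar: /k/ ~ /kʰ/
Uvular: /q/ ~ /qʰ/
Palatal: only /cʰ/ (aspirated); no plain partner.
So /cʰ/ is the unpaired segment.

/cʰ/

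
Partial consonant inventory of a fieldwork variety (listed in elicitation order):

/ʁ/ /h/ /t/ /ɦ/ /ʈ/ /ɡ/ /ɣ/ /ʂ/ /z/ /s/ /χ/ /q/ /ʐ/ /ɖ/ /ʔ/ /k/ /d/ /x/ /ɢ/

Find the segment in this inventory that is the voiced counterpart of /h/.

/h/ is a voiceless glottal fricative.
The voiced counterpart is a voiced glottal fricative — in this inventory, /ɦ/.

/ɦ/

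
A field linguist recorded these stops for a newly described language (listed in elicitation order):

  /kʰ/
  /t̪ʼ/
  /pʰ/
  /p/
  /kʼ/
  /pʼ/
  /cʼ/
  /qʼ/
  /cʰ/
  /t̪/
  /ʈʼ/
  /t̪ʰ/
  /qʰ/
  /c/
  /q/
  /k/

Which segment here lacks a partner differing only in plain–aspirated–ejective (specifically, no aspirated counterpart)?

Bilabial: /p/ ~ /pʰ/ ~ /pʼ/
Dental: /t̪/ ~ /t̪ʰ/ ~ /t̪ʼ/
Palatal: /c/ ~ /cʰ/ ~ /cʼ/
Velar: /k/ ~ /kʰ/ ~ /kʼ/
Uvular: /q/ ~ /qʰ/ ~ /qʼ/
Retroflex: only /ʈʼ/ (ejective); no aspirated partner.
So /ʈʼ/ is the unpaired segment.

/ʈʼ/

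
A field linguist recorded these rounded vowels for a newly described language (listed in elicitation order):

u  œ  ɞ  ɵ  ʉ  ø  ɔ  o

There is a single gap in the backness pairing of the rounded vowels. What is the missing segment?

high: front —, central /ʉ/, back /u/.
high-mid: front /ø/, central /ɵ/, back /o/.
low-mid: front /œ/, central /ɞ/, back /ɔ/.
The high row has no front member, so the gap is the high front rounded vowel /y/.

/y/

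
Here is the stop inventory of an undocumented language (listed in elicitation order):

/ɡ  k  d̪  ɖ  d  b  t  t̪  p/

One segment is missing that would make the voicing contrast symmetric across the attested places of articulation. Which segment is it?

Voiceless: /p/ (bilabial), /t̪/ (dental), /t/ (alveolar), /k/ (velar).
Voiced: /b/ (bilabial), /d̪/ (dental), /d/ (alveolar), /ɖ/ (retroflex), /ɡ/ (velar).
The retroflex row has no voiceless member, so the gap is the voiceless retroflex stop /ʈ/.

/ʈ/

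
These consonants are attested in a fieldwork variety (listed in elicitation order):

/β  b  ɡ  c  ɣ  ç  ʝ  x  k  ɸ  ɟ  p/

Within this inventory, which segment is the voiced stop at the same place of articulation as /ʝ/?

/ʝ/ is a voiced palatal fricative.
The voiced stop at the same place is a voiced palatal stop — in this inventory, /ɟ/.

/ɟ/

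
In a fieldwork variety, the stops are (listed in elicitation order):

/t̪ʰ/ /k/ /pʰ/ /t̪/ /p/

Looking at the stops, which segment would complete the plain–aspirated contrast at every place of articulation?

place of articulation  plain     aspirated
bilabial          p         pʰ      
dental            t̪        t̪ʰ     
velar             k         —       
The velar row has no aspirated member, so the gap is the aspirated velar stop /kʰ/.

/kʰ/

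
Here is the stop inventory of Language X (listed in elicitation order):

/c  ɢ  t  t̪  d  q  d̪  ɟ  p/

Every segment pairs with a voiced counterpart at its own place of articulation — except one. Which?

Dental: /t̪/ ~ /d̪/
Alveolar: /t/ ~ /d/
Palatal: /c/ ~ /ɟ/
Uvular: /q/ ~ /ɢ/
Bilabial: only /p/ (voiceless); no voiced partner.
So /p/ is the unpaired segment.

/p/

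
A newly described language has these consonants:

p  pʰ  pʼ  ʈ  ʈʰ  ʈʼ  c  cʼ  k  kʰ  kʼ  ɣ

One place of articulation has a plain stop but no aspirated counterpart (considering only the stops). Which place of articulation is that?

Plain: /p/ (bilabial), /ʈ/ (retroflex), /c/ (palatal), /k/ (velar).
Aspirated: /pʰ/ (bilabial), /ʈʰ/ (retroflex), /kʰ/ (velar).
Ejective: /pʼ/ (bilabial), /ʈʼ/ (retroflex), /cʼ/ (palatal), /kʼ/ (velar).
Every place of articulation has an aspirated member except palatal, where /cʰ/ would be expected.

palatal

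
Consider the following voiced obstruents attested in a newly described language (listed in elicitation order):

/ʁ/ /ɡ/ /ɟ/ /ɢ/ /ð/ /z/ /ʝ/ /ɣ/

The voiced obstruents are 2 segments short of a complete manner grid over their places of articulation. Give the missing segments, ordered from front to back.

dental: stop —, fricative /ð/.
alveolar: stop —, fricative /z/.
palatal: stop /ɟ/, fricative /ʝ/.
velar: stop /ɡ/, fricative /ɣ/.
uvular: stop /ɢ/, fricative /ʁ/.
Gaps, from front to back: dental lacks stop (/d̪/); alveolar lacks stop (/d/).

/d̪/, /d/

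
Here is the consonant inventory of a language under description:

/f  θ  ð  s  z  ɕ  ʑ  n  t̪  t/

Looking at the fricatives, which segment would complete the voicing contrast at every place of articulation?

Voiceless: /f/ (labiodental), /θ/ (dental), /s/ (alveolar), /ɕ/ (alveolo-palatal).
Voiced: /ð/ (dental), /z/ (alveolar), /ʑ/ (alveolo-palatal).
The labiodental row has no voiced member, so the gap is the voiced labiodental fricative /v/.

/v/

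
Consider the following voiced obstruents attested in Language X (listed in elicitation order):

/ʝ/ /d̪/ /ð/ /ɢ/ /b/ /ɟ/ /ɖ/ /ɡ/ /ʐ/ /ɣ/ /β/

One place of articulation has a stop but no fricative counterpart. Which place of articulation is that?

uvular

place of articulation  stop      fricative
bilabial          b         β       
dental            d̪        ð       
retroflex         ɖ         ʐ       
palatal           ɟ         ʝ       
velar             ɡ         ɣ       
uvular            ɢ         —       
Every place of articulation has a fricative member except uvular, where /ʁ/ would be expected.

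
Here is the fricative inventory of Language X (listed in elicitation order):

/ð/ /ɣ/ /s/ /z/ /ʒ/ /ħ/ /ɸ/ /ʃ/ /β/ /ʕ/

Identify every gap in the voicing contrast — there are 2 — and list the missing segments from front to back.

/θ/, /x/

Voiceless: /ɸ/ (bilabial), /s/ (alveolar), /ʃ/ (postalveolar), /ħ/ (pharyngeal).
Voiced: /β/ (bilabial), /ð/ (dental), /z/ (alveolar), /ʒ/ (postalveolar), /ɣ/ (velar), /ʕ/ (pharyngeal).
Gaps, from front to back: dental lacks voiceless (/θ/); velar lacks voiceless (/x/).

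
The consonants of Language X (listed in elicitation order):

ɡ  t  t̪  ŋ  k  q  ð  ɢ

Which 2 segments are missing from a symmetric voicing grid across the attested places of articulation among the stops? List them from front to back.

/d̪/, /d/

place of articulation  voiceless  voiced  
dental            t̪        —       
alveolar          t         —       
velar             k         ɡ       
uvular            q         ɢ       
Gaps, from front to back: dental lacks voiced (/d̪/); alveolar lacks voiced (/d/).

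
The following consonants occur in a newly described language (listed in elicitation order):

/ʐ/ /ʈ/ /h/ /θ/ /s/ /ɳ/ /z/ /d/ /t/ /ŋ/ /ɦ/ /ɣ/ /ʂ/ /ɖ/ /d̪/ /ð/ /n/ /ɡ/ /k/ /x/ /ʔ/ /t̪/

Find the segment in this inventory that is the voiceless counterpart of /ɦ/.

/h/

/ɦ/ is a voiced glottal fricative.
The voiceless counterpart is a voiceless glottal fricative — in this inventory, /h/.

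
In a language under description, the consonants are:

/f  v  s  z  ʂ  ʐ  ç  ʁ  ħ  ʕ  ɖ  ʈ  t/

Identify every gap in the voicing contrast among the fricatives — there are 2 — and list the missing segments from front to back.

labiodental: voiceless /f/, voiced /v/.
alveolar: voiceless /s/, voiced /z/.
retroflex: voiceless /ʂ/, voiced /ʐ/.
palatal: voiceless /ç/, voiced —.
uvular: voiceless —, voiced /ʁ/.
pharyngeal: voiceless /ħ/, voiced /ʕ/.
Gaps, from front to back: palatal lacks voiced (/ʝ/); uvular lacks voiceless (/χ/).

/ʝ/, /χ/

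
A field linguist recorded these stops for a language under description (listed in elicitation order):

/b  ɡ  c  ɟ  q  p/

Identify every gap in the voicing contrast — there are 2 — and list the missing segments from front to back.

/k/, /ɢ/

place of articulation  voiceless  voiced  
bilabial          p         b       
palatal           c         ɟ       
velar             —         ɡ       
uvular            q         —       
Gaps, from front to back: velar lacks voiceless (/k/); uvular lacks voiced (/ɢ/).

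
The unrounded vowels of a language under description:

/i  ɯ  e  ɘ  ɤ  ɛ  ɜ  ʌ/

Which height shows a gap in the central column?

height            front     central   back    
high              i         —         ɯ       
high-mid          e         ɘ         ɤ       
low-mid           ɛ         ɜ         ʌ       
Every height has a central member except high, where /ɨ/ would be expected.

high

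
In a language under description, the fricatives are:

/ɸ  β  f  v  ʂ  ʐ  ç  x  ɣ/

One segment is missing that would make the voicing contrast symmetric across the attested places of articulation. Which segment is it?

/ʝ/

Voiceless: /ɸ/ (bilabial), /f/ (labiodental), /ʂ/ (retroflex), /ç/ (palatal), /x/ (velar).
Voiced: /β/ (bilabial), /v/ (labiodental), /ʐ/ (retroflex), /ɣ/ (velar).
The palatal row has no voiced member, so the gap is the voiced palatal fricative /ʝ/.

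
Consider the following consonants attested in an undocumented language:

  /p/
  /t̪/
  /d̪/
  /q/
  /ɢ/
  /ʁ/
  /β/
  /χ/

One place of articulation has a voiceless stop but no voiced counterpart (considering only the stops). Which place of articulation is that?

bilabial: voiceless /p/, voiced —.
dental: voiceless /t̪/, voiced /d̪/.
uvular: voiceless /q/, voiced /ɢ/.
Every place of articulation has a voiced member except bilabial, where /b/ would be expected.

bilabial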